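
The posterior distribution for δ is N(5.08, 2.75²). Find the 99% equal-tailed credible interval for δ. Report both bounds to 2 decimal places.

[-2.00, 12.16]

The posterior is symmetric, so the 99% equal-tailed interval is δ = 5.08 ± z·2.75 with z = 2.576.
Half-width: 2.576 × 2.75 = 7.08.
5.08 − 7.08 = -2.00; 5.08 + 7.08 = 12.16.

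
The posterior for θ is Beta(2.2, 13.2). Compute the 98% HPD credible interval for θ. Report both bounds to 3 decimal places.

[0.004, 0.364]

The posterior is unimodal and skewed, so the HPD interval has equal density at both endpoints and is the shortest 98% interval.
Solving f(0.004) = f(0.364) with F(0.364) − F(0.004) = 0.98 gives [0.004, 0.364].
For comparison, the equal-tailed interval is [0.014, 0.399]; the HPD is narrower and shifted toward the mode.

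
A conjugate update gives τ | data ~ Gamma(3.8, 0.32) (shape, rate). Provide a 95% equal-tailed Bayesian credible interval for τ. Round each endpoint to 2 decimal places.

[3.09, 26.45]

Posterior: Gamma(shape 3.8, rate 0.32).
Equal-tailed 95% interval: Gamma(3.8, 0.32) quantiles at 0.025 and 0.975.
Posterior mean ≈ 11.88, SD ≈ 6.09; a Normal approximation gives roughly [-0.06, 23.81].
Exact: lower = 3.09; upper = 26.45.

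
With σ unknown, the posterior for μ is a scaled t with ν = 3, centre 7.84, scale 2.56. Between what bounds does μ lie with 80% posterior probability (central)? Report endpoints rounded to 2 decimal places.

The t_3 distribution is symmetric; the 80% interval is 7.84 ± t·2.56 with t_{0.9,3} = 1.638.
Half-width: 1.638 × 2.56 = 4.19.
7.84 − 4.19 = 3.65; 7.84 + 4.19 = 12.03.

[3.65, 12.03]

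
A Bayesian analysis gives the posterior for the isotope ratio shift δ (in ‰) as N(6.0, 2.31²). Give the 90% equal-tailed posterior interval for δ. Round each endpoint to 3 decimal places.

[2.200, 9.800]

The posterior is symmetric, so the 90% equal-tailed interval is δ = 6.0 ± z·2.31 with z = 1.645.
Half-width: 1.645 × 2.31 = 3.800.
6.0 − 3.800 = 2.200; 6.0 + 3.800 = 9.800.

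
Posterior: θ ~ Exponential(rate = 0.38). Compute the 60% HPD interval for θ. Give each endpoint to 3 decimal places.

The exponential density is strictly decreasing on [0, ∞), so the HPD interval is anchored at 0: [0, q] with P(θ ≤ q) = 0.60.
q = −ln(1 − 0.60) / 0.38 = 0.9163 / 0.38 = 2.411.

[0.000, 2.411]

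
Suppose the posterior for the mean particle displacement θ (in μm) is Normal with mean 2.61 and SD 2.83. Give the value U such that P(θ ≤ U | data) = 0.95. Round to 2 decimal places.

Need U with P(θ ≤ U) = 0.95: U = 2.61 + z_{0.05}·2.83.
z = 1.645; U = 2.61 + 1.645 × 2.83 = 7.26.

7.26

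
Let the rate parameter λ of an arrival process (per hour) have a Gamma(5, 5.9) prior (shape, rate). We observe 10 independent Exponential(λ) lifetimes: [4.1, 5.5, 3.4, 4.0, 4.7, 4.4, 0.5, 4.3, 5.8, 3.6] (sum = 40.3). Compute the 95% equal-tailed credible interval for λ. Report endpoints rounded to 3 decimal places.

[0.182, 0.508]

Posterior: Gamma(5+10, 5.9+40.3) = Gamma(15, 46.2) (shape, rate).
Equal-tailed 95% interval: Gamma(15, 46.2) quantiles at 0.025 and 0.975.
Posterior mean ≈ 0.325, SD ≈ 0.084; a Normal approximation gives roughly [0.160, 0.489].
Exact: lower = 0.182; upper = 0.508.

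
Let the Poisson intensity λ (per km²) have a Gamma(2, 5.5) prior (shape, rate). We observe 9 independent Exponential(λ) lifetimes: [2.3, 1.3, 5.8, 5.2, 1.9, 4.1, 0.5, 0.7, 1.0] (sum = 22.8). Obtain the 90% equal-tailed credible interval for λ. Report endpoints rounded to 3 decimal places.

Posterior: Gamma(2+9, 5.5+22.8) = Gamma(11, 28.3) (shape, rate).
Equal-tailed 90% interval: Gamma(11, 28.3) quantiles at 0.05 and 0.95.
Posterior mean ≈ 0.389, SD ≈ 0.117; a Normal approximation gives roughly [0.196, 0.581].
Exact: lower = 0.218; upper = 0.599.

[0.218, 0.599]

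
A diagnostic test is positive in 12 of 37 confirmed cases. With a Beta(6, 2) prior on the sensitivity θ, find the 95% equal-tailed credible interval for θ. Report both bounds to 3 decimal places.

Posterior: Beta(6+12, 2+25) = Beta(18, 27).
Equal-tailed 95% interval: the 0.025 and 0.975 quantiles of Beta(18, 27).
Posterior mean ≈ 0.400, SD ≈ 0.072; a Normal approximation gives roughly [0.258, 0.542].
Exact: F⁻¹(0.025) = 0.263; F⁻¹(0.975) = 0.545.

[0.263, 0.545]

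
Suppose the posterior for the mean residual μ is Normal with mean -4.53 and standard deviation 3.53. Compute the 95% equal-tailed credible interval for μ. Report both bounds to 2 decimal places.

The posterior is symmetric, so the 95% equal-tailed interval is μ = -4.53 ± z·3.53 with z = 1.960.
Half-width: 1.960 × 3.53 = 6.92.
-4.53 − 6.92 = -11.45; -4.53 + 6.92 = 2.39.

[-11.45, 2.39]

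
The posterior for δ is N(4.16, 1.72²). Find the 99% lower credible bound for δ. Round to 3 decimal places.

Need L with P(δ ≥ L) = 0.99: L = 4.16 − z_{0.01}·1.72.
z = 2.326; L = 4.16 − 2.326 × 1.72 = 0.159.

0.159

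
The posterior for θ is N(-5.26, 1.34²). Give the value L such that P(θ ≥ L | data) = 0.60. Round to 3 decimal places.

-5.599

Need L with P(θ ≥ L) = 0.60: L = -5.26 − z_{0.4}·1.34.
z = 0.253; L = -5.26 − 0.253 × 1.34 = -5.599.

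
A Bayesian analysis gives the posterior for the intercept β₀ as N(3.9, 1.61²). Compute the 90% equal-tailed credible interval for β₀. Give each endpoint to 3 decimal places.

[1.252, 6.548]

The posterior is symmetric, so the 90% equal-tailed interval is β₀ = 3.9 ± z·1.61 with z = 1.645.
Half-width: 1.645 × 1.61 = 2.648.
3.9 − 2.648 = 1.252; 3.9 + 2.648 = 6.548.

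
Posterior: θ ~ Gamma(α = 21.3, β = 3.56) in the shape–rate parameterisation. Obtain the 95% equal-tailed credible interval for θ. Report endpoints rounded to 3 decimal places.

[3.718, 8.779]

Posterior: Gamma(shape 21.3, rate 3.56).
Equal-tailed 95% interval: Gamma(21.3, 3.56) quantiles at 0.025 and 0.975.
Posterior mean ≈ 5.983, SD ≈ 1.296; a Normal approximation gives roughly [3.442, 8.524].
Exact: lower = 3.718; upper = 8.779.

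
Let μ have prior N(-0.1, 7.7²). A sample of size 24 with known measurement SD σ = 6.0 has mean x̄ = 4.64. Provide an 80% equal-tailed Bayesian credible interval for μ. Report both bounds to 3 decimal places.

Posterior precision = 1/7.7² + 24/6.0² = 0.0169 + 0.6667 = 0.6835, so posterior SD = 1.2095.
Posterior mean = (-0.1/7.7² + 24·4.64/6.0²) / 0.6835 = 4.5230.
Interval: 4.5230 ± 1.282 × 1.2095 → [2.973, 6.073].

[2.973, 6.073]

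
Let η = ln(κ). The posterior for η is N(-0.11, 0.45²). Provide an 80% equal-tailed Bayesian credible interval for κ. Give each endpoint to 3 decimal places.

On the log scale the 80% interval is -0.11 ± 1.282 × 0.45 = [-0.6867, 0.4667].
Exponentiate: [e^-0.6867, e^0.4667] = [0.503, 1.595].

[0.503, 1.595]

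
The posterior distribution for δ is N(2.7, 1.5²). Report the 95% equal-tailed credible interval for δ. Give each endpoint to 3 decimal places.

[-0.240, 5.640]

The posterior is symmetric, so the 95% equal-tailed interval is δ = 2.7 ± z·1.5 with z = 1.960.
Half-width: 1.960 × 1.5 = 2.940.
2.7 − 2.940 = -0.240; 2.7 + 2.940 = 5.640.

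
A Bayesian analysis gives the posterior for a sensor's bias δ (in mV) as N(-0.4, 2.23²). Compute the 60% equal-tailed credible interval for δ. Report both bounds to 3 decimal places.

The posterior is symmetric, so the 60% equal-tailed interval is δ = -0.4 ± z·2.23 with z = 0.842.
Half-width: 0.842 × 2.23 = 1.877.
-0.4 − 1.877 = -2.277; -0.4 + 1.877 = 1.477.

[-2.277, 1.477]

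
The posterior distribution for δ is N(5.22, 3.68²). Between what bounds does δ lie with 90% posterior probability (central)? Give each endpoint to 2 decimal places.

[-0.83, 11.27]

The posterior is symmetric, so the 90% equal-tailed interval is δ = 5.22 ± z·3.68 with z = 1.645.
Half-width: 1.645 × 3.68 = 6.05.
5.22 − 6.05 = -0.83; 5.22 + 6.05 = 11.27.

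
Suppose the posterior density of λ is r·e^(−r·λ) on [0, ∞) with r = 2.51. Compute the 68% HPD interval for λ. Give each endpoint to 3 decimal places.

The exponential density is strictly decreasing on [0, ∞), so the HPD interval is anchored at 0: [0, q] with P(λ ≤ q) = 0.68.
q = −ln(1 − 0.68) / 2.51 = 1.1394 / 2.51 = 0.454.

[0.000, 0.454]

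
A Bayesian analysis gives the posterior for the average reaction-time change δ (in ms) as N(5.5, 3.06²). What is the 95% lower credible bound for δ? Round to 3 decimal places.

Need L with P(δ ≥ L) = 0.95: L = 5.5 − z_{0.05}·3.06.
z = 1.645; L = 5.5 − 1.645 × 3.06 = 0.467.

0.467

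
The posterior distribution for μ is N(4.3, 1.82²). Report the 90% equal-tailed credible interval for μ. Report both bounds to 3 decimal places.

[1.306, 7.294]

The posterior is symmetric, so the 90% equal-tailed interval is μ = 4.3 ± z·1.82 with z = 1.645.
Half-width: 1.645 × 1.82 = 2.994.
4.3 − 2.994 = 1.306; 4.3 + 2.994 = 7.294.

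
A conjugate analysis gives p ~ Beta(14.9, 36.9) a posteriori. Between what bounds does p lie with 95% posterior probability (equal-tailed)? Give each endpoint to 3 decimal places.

[0.174, 0.417]

Posterior: Beta(14.9, 36.9).
Equal-tailed 95% interval: the 0.025 and 0.975 quantiles of Beta(14.9, 36.9).
Posterior mean ≈ 0.288, SD ≈ 0.062; a Normal approximation gives roughly [0.166, 0.410].
Exact: F⁻¹(0.025) = 0.174; F⁻¹(0.975) = 0.417.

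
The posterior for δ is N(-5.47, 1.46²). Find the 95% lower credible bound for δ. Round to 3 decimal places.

-7.871

Need L with P(δ ≥ L) = 0.95: L = -5.47 − z_{0.05}·1.46.
z = 1.645; L = -5.47 − 1.645 × 1.46 = -7.871.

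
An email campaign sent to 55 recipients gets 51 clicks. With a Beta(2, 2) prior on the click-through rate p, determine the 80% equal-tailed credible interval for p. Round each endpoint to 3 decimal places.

[0.846, 0.945]

Posterior: Beta(2+51, 2+4) = Beta(53, 6).
Equal-tailed 80% interval: the 0.1 and 0.9 quantiles of Beta(53, 6).
Posterior mean ≈ 0.898, SD ≈ 0.039; a Normal approximation gives roughly [0.848, 0.948].
Exact: F⁻¹(0.1) = 0.846; F⁻¹(0.9) = 0.945.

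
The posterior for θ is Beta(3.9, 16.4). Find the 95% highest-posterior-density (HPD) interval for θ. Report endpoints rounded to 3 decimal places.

The posterior is unimodal and skewed, so the HPD interval has equal density at both endpoints and is the shortest 95% interval.
Solving f(0.042) = f(0.360) with F(0.360) − F(0.042) = 0.95 gives [0.042, 0.360].
For comparison, the equal-tailed interval is [0.057, 0.384]; the HPD is narrower and shifted toward the mode.

[0.042, 0.360]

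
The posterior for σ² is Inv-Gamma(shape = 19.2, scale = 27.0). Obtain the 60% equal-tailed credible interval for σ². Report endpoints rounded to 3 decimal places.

Inverse-Gamma(19.2, 27.0) quantiles: F⁻¹(0.2) and F⁻¹(0.8).
Equivalently, 1/σ² ~ Gamma(19.2, rate = 27.0); invert its 0.8 and 0.2 quantiles.
Posterior mean ≈ 1.484, SD ≈ 0.358; a Normal approximation gives roughly [1.182, 1.785].
Exact: lower = 1.186; upper = 1.748.

[1.186, 1.748]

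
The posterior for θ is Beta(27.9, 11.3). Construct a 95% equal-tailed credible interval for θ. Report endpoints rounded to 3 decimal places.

[0.563, 0.840]

Posterior: Beta(27.9, 11.3).
Equal-tailed 95% interval: the 0.025 and 0.975 quantiles of Beta(27.9, 11.3).
Posterior mean ≈ 0.712, SD ≈ 0.071; a Normal approximation gives roughly [0.572, 0.852].
Exact: F⁻¹(0.025) = 0.563; F⁻¹(0.975) = 0.840.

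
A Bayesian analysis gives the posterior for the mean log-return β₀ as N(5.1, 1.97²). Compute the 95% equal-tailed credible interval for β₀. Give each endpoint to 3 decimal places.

[1.239, 8.961]

The posterior is symmetric, so the 95% equal-tailed interval is β₀ = 5.1 ± z·1.97 with z = 1.960.
Half-width: 1.960 × 1.97 = 3.861.
5.1 − 3.861 = 1.239; 5.1 + 3.861 = 8.961.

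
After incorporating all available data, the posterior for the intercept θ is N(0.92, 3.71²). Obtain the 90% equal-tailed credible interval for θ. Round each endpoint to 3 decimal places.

The posterior is symmetric, so the 90% equal-tailed interval is θ = 0.92 ± z·3.71 with z = 1.645.
Half-width: 1.645 × 3.71 = 6.102.
0.92 − 6.102 = -5.182; 0.92 + 6.102 = 7.022.

[-5.182, 7.022]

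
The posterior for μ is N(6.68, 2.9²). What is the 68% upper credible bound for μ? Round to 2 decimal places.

Need U with P(μ ≤ U) = 0.68: U = 6.68 + z_{0.32}·2.9.
z = 0.468; U = 6.68 + 0.468 × 2.9 = 8.04.

8.04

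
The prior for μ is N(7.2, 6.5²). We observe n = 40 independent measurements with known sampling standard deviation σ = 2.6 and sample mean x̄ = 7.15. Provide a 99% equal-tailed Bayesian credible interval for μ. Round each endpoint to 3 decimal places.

[6.093, 8.207]

Posterior precision = 1/6.5² + 40/2.6² = 0.0237 + 5.9172 = 5.9408, so posterior SD = 0.4103.
Posterior mean = (7.2/6.5² + 40·7.15/2.6²) / 5.9408 = 7.1502.
Interval: 7.1502 ± 2.576 × 0.4103 → [6.093, 8.207].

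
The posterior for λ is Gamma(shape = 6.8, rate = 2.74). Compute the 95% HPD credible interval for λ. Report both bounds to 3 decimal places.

The posterior is unimodal and skewed, so the HPD interval has equal density at both endpoints and is the shortest 95% interval.
Solving f(0.814) = f(4.374) with F(4.374) − F(0.814) = 0.95 gives [0.814, 4.374].
For comparison, the equal-tailed interval is [0.982, 4.666]; the HPD is narrower and shifted toward the mode.

[0.814, 4.374]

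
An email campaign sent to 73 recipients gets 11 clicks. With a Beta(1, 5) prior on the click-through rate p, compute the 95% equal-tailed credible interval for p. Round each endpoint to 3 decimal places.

Posterior: Beta(1+11, 5+62) = Beta(12, 67).
Equal-tailed 95% interval: the 0.025 and 0.975 quantiles of Beta(12, 67).
Posterior mean ≈ 0.152, SD ≈ 0.040; a Normal approximation gives roughly [0.073, 0.231].
Exact: F⁻¹(0.025) = 0.082; F⁻¹(0.975) = 0.238.

[0.082, 0.238]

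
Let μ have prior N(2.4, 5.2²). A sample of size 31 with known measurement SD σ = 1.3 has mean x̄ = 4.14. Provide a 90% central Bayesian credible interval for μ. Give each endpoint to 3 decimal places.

Posterior precision = 1/5.2² + 31/1.3² = 0.0370 + 18.3432 = 18.3802, so posterior SD = 0.2333.
Posterior mean = (2.4/5.2² + 31·4.14/1.3²) / 18.3802 = 4.1365.
Interval: 4.1365 ± 1.645 × 0.2333 → [3.753, 4.520].

[3.753, 4.520]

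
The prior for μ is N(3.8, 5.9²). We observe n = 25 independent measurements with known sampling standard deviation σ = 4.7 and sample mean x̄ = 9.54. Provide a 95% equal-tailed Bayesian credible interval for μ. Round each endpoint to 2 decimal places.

Posterior precision = 1/5.9² + 25/4.7² = 0.0287 + 1.1317 = 1.1605, so posterior SD = 0.9283.
Posterior mean = (3.8/5.9² + 25·9.54/4.7²) / 1.1605 = 9.3979.
Interval: 9.3979 ± 1.960 × 0.9283 → [7.58, 11.22].

[7.58, 11.22]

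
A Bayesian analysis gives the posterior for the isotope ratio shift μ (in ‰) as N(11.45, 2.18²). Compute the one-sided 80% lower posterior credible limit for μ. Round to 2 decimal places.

Need L with P(μ ≥ L) = 0.80: L = 11.45 − z_{0.2}·2.18.
z = 0.842; L = 11.45 − 0.842 × 2.18 = 9.62.

9.62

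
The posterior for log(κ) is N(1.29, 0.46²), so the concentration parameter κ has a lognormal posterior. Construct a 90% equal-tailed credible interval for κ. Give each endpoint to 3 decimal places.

[1.705, 7.742]

On the log scale the 90% interval is 1.29 ± 1.645 × 0.46 = [0.5334, 2.0466].
Exponentiate: [e^0.5334, e^2.0466] = [1.705, 7.742].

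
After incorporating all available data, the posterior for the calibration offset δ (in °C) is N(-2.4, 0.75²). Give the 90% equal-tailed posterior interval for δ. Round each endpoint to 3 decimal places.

The posterior is symmetric, so the 90% equal-tailed interval is δ = -2.4 ± z·0.75 with z = 1.645.
Half-width: 1.645 × 0.75 = 1.234.
-2.4 − 1.234 = -3.634; -2.4 + 1.234 = -1.166.

[-3.634, -1.166]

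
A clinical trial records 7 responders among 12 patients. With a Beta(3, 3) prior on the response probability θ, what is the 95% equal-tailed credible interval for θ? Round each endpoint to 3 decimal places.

[0.329, 0.770]

Posterior: Beta(3+7, 3+5) = Beta(10, 8).
Equal-tailed 95% interval: the 0.025 and 0.975 quantiles of Beta(10, 8).
Posterior mean ≈ 0.556, SD ≈ 0.114; a Normal approximation gives roughly [0.332, 0.779].
Exact: F⁻¹(0.025) = 0.329; F⁻¹(0.975) = 0.770.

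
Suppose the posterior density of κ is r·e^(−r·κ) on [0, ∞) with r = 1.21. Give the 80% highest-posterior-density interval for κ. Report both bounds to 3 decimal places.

The exponential density is strictly decreasing on [0, ∞), so the HPD interval is anchored at 0: [0, q] with P(κ ≤ q) = 0.80.
q = −ln(1 − 0.80) / 1.21 = 1.6094 / 1.21 = 1.330.

[0.000, 1.330]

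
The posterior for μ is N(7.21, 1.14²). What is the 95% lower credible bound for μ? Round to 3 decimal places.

5.335

Need L with P(μ ≥ L) = 0.95: L = 7.21 − z_{0.05}·1.14.
z = 1.645; L = 7.21 − 1.645 × 1.14 = 5.335.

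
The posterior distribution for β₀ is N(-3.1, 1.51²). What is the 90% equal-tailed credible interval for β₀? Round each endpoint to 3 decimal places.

The posterior is symmetric, so the 90% equal-tailed interval is β₀ = -3.1 ± z·1.51 with z = 1.645.
Half-width: 1.645 × 1.51 = 2.484.
-3.1 − 2.484 = -5.584; -3.1 + 2.484 = -0.616.

[-5.584, -0.616]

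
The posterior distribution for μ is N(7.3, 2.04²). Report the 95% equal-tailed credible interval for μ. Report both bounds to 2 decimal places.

[3.30, 11.30]

The posterior is symmetric, so the 95% equal-tailed interval is μ = 7.3 ± z·2.04 with z = 1.960.
Half-width: 1.960 × 2.04 = 4.00.
7.3 − 4.00 = 3.30; 7.3 + 4.00 = 11.30.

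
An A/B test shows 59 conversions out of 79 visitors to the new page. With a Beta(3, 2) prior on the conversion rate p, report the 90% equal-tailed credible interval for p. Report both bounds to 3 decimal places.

Posterior: Beta(3+59, 2+20) = Beta(62, 22).
Equal-tailed 90% interval: the 0.05 and 0.95 quantiles of Beta(62, 22).
Posterior mean ≈ 0.738, SD ≈ 0.048; a Normal approximation gives roughly [0.660, 0.817].
Exact: F⁻¹(0.05) = 0.656; F⁻¹(0.95) = 0.813.

[0.656, 0.813]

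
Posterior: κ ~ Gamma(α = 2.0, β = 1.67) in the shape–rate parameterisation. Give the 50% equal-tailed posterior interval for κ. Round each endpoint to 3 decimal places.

Posterior: Gamma(shape 2.0, rate 1.67).
Equal-tailed 50% interval: Gamma(2.0, 1.67) quantiles at 0.25 and 0.75.
Posterior mean ≈ 1.198, SD ≈ 0.847; a Normal approximation gives roughly [0.626, 1.769].
Exact: lower = 0.576; upper = 1.612.

[0.576, 1.612]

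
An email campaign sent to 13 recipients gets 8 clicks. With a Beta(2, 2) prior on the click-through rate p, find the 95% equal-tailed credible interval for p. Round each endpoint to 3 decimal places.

[0.354, 0.802]

Posterior: Beta(2+8, 2+5) = Beta(10, 7).
Equal-tailed 95% interval: the 0.025 and 0.975 quantiles of Beta(10, 7).
Posterior mean ≈ 0.588, SD ≈ 0.116; a Normal approximation gives roughly [0.361, 0.816].
Exact: F⁻¹(0.025) = 0.354; F⁻¹(0.975) = 0.802.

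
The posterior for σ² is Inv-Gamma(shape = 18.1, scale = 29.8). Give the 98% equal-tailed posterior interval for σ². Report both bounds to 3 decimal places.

Inverse-Gamma(18.1, 29.8) quantiles: F⁻¹(0.01) and F⁻¹(0.99).
Equivalently, 1/σ² ~ Gamma(18.1, rate = 29.8); invert its 0.99 and 0.01 quantiles.
Posterior mean ≈ 1.743, SD ≈ 0.434; a Normal approximation gives roughly [0.732, 2.753].
Exact: lower = 1.012; upper = 3.076.

[1.012, 3.076]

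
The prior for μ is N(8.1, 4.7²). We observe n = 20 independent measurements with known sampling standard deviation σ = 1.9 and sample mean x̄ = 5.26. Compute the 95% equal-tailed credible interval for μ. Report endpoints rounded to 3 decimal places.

Posterior precision = 1/4.7² + 20/1.9² = 0.0453 + 5.5402 = 5.5854, so posterior SD = 0.4231.
Posterior mean = (8.1/4.7² + 20·5.26/1.9²) / 5.5854 = 5.2830.
Interval: 5.2830 ± 1.960 × 0.4231 → [4.454, 6.112].

[4.454, 6.112]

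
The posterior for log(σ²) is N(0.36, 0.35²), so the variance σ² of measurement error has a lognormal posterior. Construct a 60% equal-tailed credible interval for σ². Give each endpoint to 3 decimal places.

On the log scale the 60% interval is 0.36 ± 0.842 × 0.35 = [0.0654, 0.6546].
Exponentiate: [e^0.0654, e^0.6546] = [1.068, 1.924].

[1.068, 1.924]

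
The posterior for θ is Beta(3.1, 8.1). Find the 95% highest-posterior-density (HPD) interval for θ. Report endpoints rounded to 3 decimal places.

The posterior is unimodal and skewed, so the HPD interval has equal density at both endpoints and is the shortest 95% interval.
Solving f(0.050) = f(0.526) with F(0.526) − F(0.050) = 0.95 gives [0.050, 0.526].
For comparison, the equal-tailed interval is [0.070, 0.558]; the HPD is narrower and shifted toward the mode.

[0.050, 0.526]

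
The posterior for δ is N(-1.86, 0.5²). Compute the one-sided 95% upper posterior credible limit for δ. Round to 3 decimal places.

Need U with P(δ ≤ U) = 0.95: U = -1.86 + z_{0.05}·0.5.
z = 1.645; U = -1.86 + 1.645 × 0.5 = -1.038.

-1.038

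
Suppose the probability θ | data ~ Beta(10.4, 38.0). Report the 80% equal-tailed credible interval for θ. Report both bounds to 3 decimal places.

[0.143, 0.292]

Posterior: Beta(10.4, 38.0).
Equal-tailed 80% interval: the 0.1 and 0.9 quantiles of Beta(10.4, 38.0).
Posterior mean ≈ 0.215, SD ≈ 0.058; a Normal approximation gives roughly [0.140, 0.290].
Exact: F⁻¹(0.1) = 0.143; F⁻¹(0.9) = 0.292.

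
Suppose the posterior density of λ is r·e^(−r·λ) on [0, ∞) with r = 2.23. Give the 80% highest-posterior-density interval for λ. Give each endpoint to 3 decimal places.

The exponential density is strictly decreasing on [0, ∞), so the HPD interval is anchored at 0: [0, q] with P(λ ≤ q) = 0.80.
q = −ln(1 − 0.80) / 2.23 = 1.6094 / 2.23 = 0.722.

[0.000, 0.722]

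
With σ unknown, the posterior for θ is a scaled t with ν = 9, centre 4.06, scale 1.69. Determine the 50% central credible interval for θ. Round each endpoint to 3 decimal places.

The t_9 distribution is symmetric; the 50% interval is 4.06 ± t·1.69 with t_{0.75,9} = 0.703.
Half-width: 0.703 × 1.69 = 1.188.
4.06 − 1.188 = 2.872; 4.06 + 1.188 = 5.248.

[2.872, 5.248]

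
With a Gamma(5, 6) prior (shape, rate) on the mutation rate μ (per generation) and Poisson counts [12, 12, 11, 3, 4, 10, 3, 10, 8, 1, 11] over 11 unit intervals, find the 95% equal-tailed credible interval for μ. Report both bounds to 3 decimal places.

[4.257, 6.442]

Posterior: Gamma(5+85, 6+11) = Gamma(90, 17) (shape, rate).
Equal-tailed 95% interval: Gamma(90, 17) quantiles at 0.025 and 0.975.
Posterior mean ≈ 5.294, SD ≈ 0.558; a Normal approximation gives roughly [4.200, 6.388].
Exact: lower = 4.257; upper = 6.442.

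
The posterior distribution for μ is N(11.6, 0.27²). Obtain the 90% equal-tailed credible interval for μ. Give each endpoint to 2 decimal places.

[11.16, 12.04]

The posterior is symmetric, so the 90% equal-tailed interval is μ = 11.6 ± z·0.27 with z = 1.645.
Half-width: 1.645 × 0.27 = 0.44.
11.6 − 0.44 = 11.16; 11.6 + 0.44 = 12.04.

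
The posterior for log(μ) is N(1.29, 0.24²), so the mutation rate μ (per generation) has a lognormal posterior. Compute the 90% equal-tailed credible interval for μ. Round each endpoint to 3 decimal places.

On the log scale the 90% interval is 1.29 ± 1.645 × 0.24 = [0.8952, 1.6848].
Exponentiate: [e^0.8952, e^1.6848] = [2.448, 5.391].

[2.448, 5.391]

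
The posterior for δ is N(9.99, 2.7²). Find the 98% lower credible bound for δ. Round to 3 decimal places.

4.445

Need L with P(δ ≥ L) = 0.98: L = 9.99 − z_{0.02}·2.7.
z = 2.054; L = 9.99 − 2.054 × 2.7 = 4.445.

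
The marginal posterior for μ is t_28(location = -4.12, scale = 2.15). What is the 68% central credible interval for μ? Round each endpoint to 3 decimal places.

[-6.297, -1.943]

The t_28 distribution is symmetric; the 68% interval is -4.12 ± t·2.15 with t_{0.84,28} = 1.012.
Half-width: 1.012 × 2.15 = 2.177.
-4.12 − 2.177 = -6.297; -4.12 + 2.177 = -1.943.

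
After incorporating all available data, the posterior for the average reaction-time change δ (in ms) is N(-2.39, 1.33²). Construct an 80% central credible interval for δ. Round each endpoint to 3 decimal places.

The posterior is symmetric, so the 80% equal-tailed interval is δ = -2.39 ± z·1.33 with z = 1.282.
Half-width: 1.282 × 1.33 = 1.704.
-2.39 − 1.704 = -4.094; -2.39 + 1.704 = -0.686.

[-4.094, -0.686]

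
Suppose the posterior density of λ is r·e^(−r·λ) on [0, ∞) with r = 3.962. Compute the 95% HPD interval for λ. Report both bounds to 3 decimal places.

[0.000, 0.756]

The exponential density is strictly decreasing on [0, ∞), so the HPD interval is anchored at 0: [0, q] with P(λ ≤ q) = 0.95.
q = −ln(1 − 0.95) / 3.962 = 2.9957 / 3.962 = 0.756.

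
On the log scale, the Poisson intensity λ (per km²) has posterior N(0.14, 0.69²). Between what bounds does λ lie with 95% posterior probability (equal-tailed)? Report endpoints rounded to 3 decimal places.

On the log scale the 95% interval is 0.14 ± 1.960 × 0.69 = [-1.2124, 1.4924].
Exponentiate: [e^-1.2124, e^1.4924] = [0.297, 4.448].

[0.297, 4.448]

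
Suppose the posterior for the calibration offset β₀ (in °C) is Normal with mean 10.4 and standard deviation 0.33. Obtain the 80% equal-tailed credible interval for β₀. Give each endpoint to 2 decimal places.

[9.98, 10.82]

The posterior is symmetric, so the 80% equal-tailed interval is β₀ = 10.4 ± z·0.33 with z = 1.282.
Half-width: 1.282 × 0.33 = 0.42.
10.4 − 0.42 = 9.98; 10.4 + 0.42 = 10.82.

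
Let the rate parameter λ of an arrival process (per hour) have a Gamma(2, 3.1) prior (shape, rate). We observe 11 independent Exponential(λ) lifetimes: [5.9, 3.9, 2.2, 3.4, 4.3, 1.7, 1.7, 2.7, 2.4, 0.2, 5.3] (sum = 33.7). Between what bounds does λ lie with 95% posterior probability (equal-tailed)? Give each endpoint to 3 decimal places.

[0.188, 0.570]

Posterior: Gamma(2+11, 3.1+33.7) = Gamma(13, 36.8) (shape, rate).
Equal-tailed 95% interval: Gamma(13, 36.8) quantiles at 0.025 and 0.975.
Posterior mean ≈ 0.353, SD ≈ 0.098; a Normal approximation gives roughly [0.161, 0.545].
Exact: lower = 0.188; upper = 0.570.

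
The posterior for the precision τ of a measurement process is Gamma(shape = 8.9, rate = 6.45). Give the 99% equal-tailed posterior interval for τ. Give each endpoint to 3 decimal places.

Posterior: Gamma(shape 8.9, rate 6.45).
Equal-tailed 99% interval: Gamma(8.9, 6.45) quantiles at 0.005 and 0.995.
Posterior mean ≈ 1.380, SD ≈ 0.463; a Normal approximation gives roughly [0.188, 2.571].
Exact: lower = 0.477; upper = 2.858.

[0.477, 2.858]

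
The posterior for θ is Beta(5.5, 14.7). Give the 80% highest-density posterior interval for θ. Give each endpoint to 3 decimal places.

[0.138, 0.384]

The posterior is unimodal and skewed, so the HPD interval has equal density at both endpoints and is the shortest 80% interval.
Solving f(0.138) = f(0.384) with F(0.384) − F(0.138) = 0.80 gives [0.138, 0.384].
For comparison, the equal-tailed interval is [0.153, 0.402]; the HPD is narrower and shifted toward the mode.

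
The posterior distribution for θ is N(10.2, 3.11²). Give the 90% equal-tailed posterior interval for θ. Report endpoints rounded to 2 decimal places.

[5.08, 15.32]

The posterior is symmetric, so the 90% equal-tailed interval is θ = 10.2 ± z·3.11 with z = 1.645.
Half-width: 1.645 × 3.11 = 5.12.
10.2 − 5.12 = 5.08; 10.2 + 5.12 = 15.32.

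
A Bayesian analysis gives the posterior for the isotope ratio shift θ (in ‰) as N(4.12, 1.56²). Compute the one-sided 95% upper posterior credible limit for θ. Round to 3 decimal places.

Need U with P(θ ≤ U) = 0.95: U = 4.12 + z_{0.05}·1.56.
z = 1.645; U = 4.12 + 1.645 × 1.56 = 6.686.

6.686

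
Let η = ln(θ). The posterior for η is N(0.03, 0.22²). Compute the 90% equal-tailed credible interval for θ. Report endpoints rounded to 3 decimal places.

[0.718, 1.480]

On the log scale the 90% interval is 0.03 ± 1.645 × 0.22 = [-0.3319, 0.3919].
Exponentiate: [e^-0.3319, e^0.3919] = [0.718, 1.480].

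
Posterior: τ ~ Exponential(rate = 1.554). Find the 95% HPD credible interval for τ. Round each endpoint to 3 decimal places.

The exponential density is strictly decreasing on [0, ∞), so the HPD interval is anchored at 0: [0, q] with P(τ ≤ q) = 0.95.
q = −ln(1 − 0.95) / 1.554 = 2.9957 / 1.554 = 1.928.

[0.000, 1.928]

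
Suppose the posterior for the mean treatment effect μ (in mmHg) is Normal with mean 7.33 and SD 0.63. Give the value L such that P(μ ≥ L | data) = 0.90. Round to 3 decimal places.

Need L with P(μ ≥ L) = 0.90: L = 7.33 − z_{0.1}·0.63.
z = 1.282; L = 7.33 − 1.282 × 0.63 = 6.523.

6.523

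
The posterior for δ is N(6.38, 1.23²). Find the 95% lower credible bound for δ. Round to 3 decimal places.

4.357

Need L with P(δ ≥ L) = 0.95: L = 6.38 − z_{0.05}·1.23.
z = 1.645; L = 6.38 − 1.645 × 1.23 = 4.357.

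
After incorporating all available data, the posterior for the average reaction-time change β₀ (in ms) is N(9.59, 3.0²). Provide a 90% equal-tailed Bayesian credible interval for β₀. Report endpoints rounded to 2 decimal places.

The posterior is symmetric, so the 90% equal-tailed interval is β₀ = 9.59 ± z·3.0 with z = 1.645.
Half-width: 1.645 × 3.0 = 4.93.
9.59 − 4.93 = 4.66; 9.59 + 4.93 = 14.52.

[4.66, 14.52]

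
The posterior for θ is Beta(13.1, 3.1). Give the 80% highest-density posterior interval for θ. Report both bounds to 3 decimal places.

[0.712, 0.943]

The posterior is unimodal and skewed, so the HPD interval has equal density at both endpoints and is the shortest 80% interval.
Solving f(0.712) = f(0.943) with F(0.943) − F(0.712) = 0.80 gives [0.712, 0.943].
For comparison, the equal-tailed interval is [0.679, 0.921]; the HPD is narrower and shifted toward the mode.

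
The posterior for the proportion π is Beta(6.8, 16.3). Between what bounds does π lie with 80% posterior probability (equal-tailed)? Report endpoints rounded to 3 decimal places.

Posterior: Beta(6.8, 16.3).
Equal-tailed 80% interval: the 0.1 and 0.9 quantiles of Beta(6.8, 16.3).
Posterior mean ≈ 0.294, SD ≈ 0.093; a Normal approximation gives roughly [0.175, 0.413].
Exact: F⁻¹(0.1) = 0.178; F⁻¹(0.9) = 0.418.

[0.178, 0.418]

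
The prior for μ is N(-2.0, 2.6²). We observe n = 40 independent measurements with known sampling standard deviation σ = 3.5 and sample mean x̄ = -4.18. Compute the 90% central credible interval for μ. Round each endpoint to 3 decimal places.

Posterior precision = 1/2.6² + 40/3.5² = 0.1479 + 3.2653 = 3.4132, so posterior SD = 0.5413.
Posterior mean = (-2.0/2.6² + 40·-4.18/3.5²) / 3.4132 = -4.0855.
Interval: -4.0855 ± 1.645 × 0.5413 → [-4.976, -3.195].

[-4.976, -3.195]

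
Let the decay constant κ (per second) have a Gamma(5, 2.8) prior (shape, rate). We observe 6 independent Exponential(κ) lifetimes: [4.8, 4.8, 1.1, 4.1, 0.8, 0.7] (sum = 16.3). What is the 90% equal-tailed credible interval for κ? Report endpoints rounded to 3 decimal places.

[0.323, 0.888]

Posterior: Gamma(5+6, 2.8+16.3) = Gamma(11, 19.1) (shape, rate).
Equal-tailed 90% interval: Gamma(11, 19.1) quantiles at 0.05 and 0.95.
Posterior mean ≈ 0.576, SD ≈ 0.174; a Normal approximation gives roughly [0.290, 0.862].
Exact: lower = 0.323; upper = 0.888.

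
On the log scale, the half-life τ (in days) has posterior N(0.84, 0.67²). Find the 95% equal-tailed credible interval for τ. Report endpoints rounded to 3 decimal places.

[0.623, 8.612]

On the log scale the 95% interval is 0.84 ± 1.960 × 0.67 = [-0.4732, 2.1532].
Exponentiate: [e^-0.4732, e^2.1532] = [0.623, 8.612].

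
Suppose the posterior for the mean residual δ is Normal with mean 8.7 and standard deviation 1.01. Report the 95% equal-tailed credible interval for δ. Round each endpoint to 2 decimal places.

The posterior is symmetric, so the 95% equal-tailed interval is δ = 8.7 ± z·1.01 with z = 1.960.
Half-width: 1.960 × 1.01 = 1.98.
8.7 − 1.98 = 6.72; 8.7 + 1.98 = 10.68.

[6.72, 10.68]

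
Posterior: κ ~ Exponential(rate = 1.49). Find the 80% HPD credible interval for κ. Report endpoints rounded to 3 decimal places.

The exponential density is strictly decreasing on [0, ∞), so the HPD interval is anchored at 0: [0, q] with P(κ ≤ q) = 0.80.
q = −ln(1 − 0.80) / 1.49 = 1.6094 / 1.49 = 1.080.

[0.000, 1.080]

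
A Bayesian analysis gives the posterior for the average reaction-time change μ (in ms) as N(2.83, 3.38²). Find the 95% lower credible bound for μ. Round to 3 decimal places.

-2.730

Need L with P(μ ≥ L) = 0.95: L = 2.83 − z_{0.05}·3.38.
z = 1.645; L = 2.83 − 1.645 × 3.38 = -2.730.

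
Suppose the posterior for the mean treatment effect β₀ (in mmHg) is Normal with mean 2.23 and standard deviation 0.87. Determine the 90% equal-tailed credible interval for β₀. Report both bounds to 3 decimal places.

[0.799, 3.661]

The posterior is symmetric, so the 90% equal-tailed interval is β₀ = 2.23 ± z·0.87 with z = 1.645.
Half-width: 1.645 × 0.87 = 1.431.
2.23 − 1.431 = 0.799; 2.23 + 1.431 = 3.661.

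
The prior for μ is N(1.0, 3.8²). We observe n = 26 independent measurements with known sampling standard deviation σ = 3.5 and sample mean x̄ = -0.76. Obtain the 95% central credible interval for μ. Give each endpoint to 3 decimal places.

[-2.028, 0.620]

Posterior precision = 1/3.8² + 26/3.5² = 0.0693 + 2.1224 = 2.1917, so posterior SD = 0.6755.
Posterior mean = (1.0/3.8² + 26·-0.76/3.5²) / 2.1917 = -0.7044.
Interval: -0.7044 ± 1.960 × 0.6755 → [-2.028, 0.620].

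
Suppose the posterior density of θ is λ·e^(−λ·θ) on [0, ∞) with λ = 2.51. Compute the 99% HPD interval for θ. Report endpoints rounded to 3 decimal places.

The exponential density is strictly decreasing on [0, ∞), so the HPD interval is anchored at 0: [0, q] with P(θ ≤ q) = 0.99.
q = −ln(1 − 0.99) / 2.51 = 4.6052 / 2.51 = 1.835.

[0.000, 1.835]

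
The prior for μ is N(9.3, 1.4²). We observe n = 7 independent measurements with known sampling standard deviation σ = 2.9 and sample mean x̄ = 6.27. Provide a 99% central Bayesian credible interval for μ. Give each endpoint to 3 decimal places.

Posterior precision = 1/1.4² + 7/2.9² = 0.5102 + 0.8323 = 1.3425, so posterior SD = 0.8630.
Posterior mean = (9.3/1.4² + 7·6.27/2.9²) / 1.3425 = 7.4215.
Interval: 7.4215 ± 2.576 × 0.8630 → [5.198, 9.645].

[5.198, 9.645]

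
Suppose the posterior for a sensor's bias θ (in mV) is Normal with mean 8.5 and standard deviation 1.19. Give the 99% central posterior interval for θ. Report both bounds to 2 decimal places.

[5.43, 11.57]

The posterior is symmetric, so the 99% equal-tailed interval is θ = 8.5 ± z·1.19 with z = 2.576.
Half-width: 2.576 × 1.19 = 3.07.
8.5 − 3.07 = 5.43; 8.5 + 3.07 = 11.57.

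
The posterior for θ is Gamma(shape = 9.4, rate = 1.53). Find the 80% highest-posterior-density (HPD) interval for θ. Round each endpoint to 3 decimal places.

[3.389, 8.320]

The posterior is unimodal and skewed, so the HPD interval has equal density at both endpoints and is the shortest 80% interval.
Solving f(3.389) = f(8.320) with F(8.320) − F(3.389) = 0.80 gives [3.389, 8.320].
For comparison, the equal-tailed interval is [3.756, 8.811]; the HPD is narrower and shifted toward the mode.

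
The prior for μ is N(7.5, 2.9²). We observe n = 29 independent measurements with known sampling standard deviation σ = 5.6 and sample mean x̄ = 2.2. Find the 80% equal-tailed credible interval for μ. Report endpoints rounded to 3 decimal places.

Posterior precision = 1/2.9² + 29/5.6² = 0.1189 + 0.9247 = 1.0437, so posterior SD = 0.9789.
Posterior mean = (7.5/2.9² + 29·2.2/5.6²) / 1.0437 = 2.8038.
Interval: 2.8038 ± 1.282 × 0.9789 → [1.549, 4.058].

[1.549, 4.058]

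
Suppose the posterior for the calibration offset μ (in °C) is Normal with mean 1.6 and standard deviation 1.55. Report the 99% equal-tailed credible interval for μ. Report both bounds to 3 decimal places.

The posterior is symmetric, so the 99% equal-tailed interval is μ = 1.6 ± z·1.55 with z = 2.576.
Half-width: 2.576 × 1.55 = 3.993.
1.6 − 3.993 = -2.393; 1.6 + 3.993 = 5.593.

[-2.393, 5.593]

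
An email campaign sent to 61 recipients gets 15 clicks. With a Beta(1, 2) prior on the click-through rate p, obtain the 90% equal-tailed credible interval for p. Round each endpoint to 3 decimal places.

Posterior: Beta(1+15, 2+46) = Beta(16, 48).
Equal-tailed 90% interval: the 0.05 and 0.95 quantiles of Beta(16, 48).
Posterior mean ≈ 0.250, SD ≈ 0.054; a Normal approximation gives roughly [0.162, 0.338].
Exact: F⁻¹(0.05) = 0.166; F⁻¹(0.95) = 0.343.

[0.166, 0.343]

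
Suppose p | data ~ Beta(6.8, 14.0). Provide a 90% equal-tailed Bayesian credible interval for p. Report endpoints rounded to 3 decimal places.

[0.171, 0.502]

Posterior: Beta(6.8, 14.0).
Equal-tailed 90% interval: the 0.05 and 0.95 quantiles of Beta(6.8, 14.0).
Posterior mean ≈ 0.327, SD ≈ 0.100; a Normal approximation gives roughly [0.162, 0.492].
Exact: F⁻¹(0.05) = 0.171; F⁻¹(0.95) = 0.502.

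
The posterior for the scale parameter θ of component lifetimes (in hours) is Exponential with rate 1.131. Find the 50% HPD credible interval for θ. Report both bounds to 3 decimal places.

The exponential density is strictly decreasing on [0, ∞), so the HPD interval is anchored at 0: [0, q] with P(θ ≤ q) = 0.50.
q = −ln(1 − 0.50) / 1.131 = 0.6931 / 1.131 = 0.613.

[0.000, 0.613]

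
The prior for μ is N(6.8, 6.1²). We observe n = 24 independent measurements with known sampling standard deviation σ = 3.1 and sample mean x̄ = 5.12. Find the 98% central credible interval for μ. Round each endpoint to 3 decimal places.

[3.674, 6.602]

Posterior precision = 1/6.1² + 24/3.1² = 0.0269 + 2.4974 = 2.5243, so posterior SD = 0.6294.
Posterior mean = (6.8/6.1² + 24·5.12/3.1²) / 2.5243 = 5.1379.
Interval: 5.1379 ± 2.326 × 0.6294 → [3.674, 6.602].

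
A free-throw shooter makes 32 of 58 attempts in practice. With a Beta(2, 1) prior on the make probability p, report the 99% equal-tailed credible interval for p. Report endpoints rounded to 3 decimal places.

[0.394, 0.714]

Posterior: Beta(2+32, 1+26) = Beta(34, 27).
Equal-tailed 99% interval: the 0.005 and 0.995 quantiles of Beta(34, 27).
Posterior mean ≈ 0.557, SD ≈ 0.063; a Normal approximation gives roughly [0.395, 0.720].
Exact: F⁻¹(0.005) = 0.394; F⁻¹(0.995) = 0.714.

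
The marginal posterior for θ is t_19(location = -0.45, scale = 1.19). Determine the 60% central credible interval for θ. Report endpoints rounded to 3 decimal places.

[-1.475, 0.575]

The t_19 distribution is symmetric; the 60% interval is -0.45 ± t·1.19 with t_{0.8,19} = 0.861.
Half-width: 0.861 × 1.19 = 1.025.
-0.45 − 1.025 = -1.475; -0.45 + 1.025 = 0.575.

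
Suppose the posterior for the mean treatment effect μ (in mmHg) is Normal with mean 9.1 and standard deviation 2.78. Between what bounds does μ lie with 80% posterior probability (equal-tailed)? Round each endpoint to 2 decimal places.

[5.54, 12.66]

The posterior is symmetric, so the 80% equal-tailed interval is μ = 9.1 ± z·2.78 with z = 1.282.
Half-width: 1.282 × 2.78 = 3.56.
9.1 − 3.56 = 5.54; 9.1 + 3.56 = 12.66.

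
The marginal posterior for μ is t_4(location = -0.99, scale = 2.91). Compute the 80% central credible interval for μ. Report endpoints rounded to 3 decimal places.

The t_4 distribution is symmetric; the 80% interval is -0.99 ± t·2.91 with t_{0.9,4} = 1.533.
Half-width: 1.533 × 2.91 = 4.462.
-0.99 − 4.462 = -5.452; -0.99 + 4.462 = 3.472.

[-5.452, 3.472]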